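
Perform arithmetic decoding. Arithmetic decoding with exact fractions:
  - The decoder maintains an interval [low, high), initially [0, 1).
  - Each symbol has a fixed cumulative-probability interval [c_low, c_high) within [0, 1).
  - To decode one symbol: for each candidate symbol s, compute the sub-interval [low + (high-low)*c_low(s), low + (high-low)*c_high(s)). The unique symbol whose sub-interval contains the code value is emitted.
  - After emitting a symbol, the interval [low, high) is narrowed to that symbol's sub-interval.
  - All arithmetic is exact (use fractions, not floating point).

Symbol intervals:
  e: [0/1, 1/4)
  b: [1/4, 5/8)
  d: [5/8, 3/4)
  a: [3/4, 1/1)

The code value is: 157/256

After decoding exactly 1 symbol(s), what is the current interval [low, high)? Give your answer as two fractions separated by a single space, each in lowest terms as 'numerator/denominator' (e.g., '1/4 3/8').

Step 1: interval [0/1, 1/1), width = 1/1 - 0/1 = 1/1
  'e': [0/1 + 1/1*0/1, 0/1 + 1/1*1/4) = [0/1, 1/4)
  'b': [0/1 + 1/1*1/4, 0/1 + 1/1*5/8) = [1/4, 5/8) <- contains code 157/256
  'd': [0/1 + 1/1*5/8, 0/1 + 1/1*3/4) = [5/8, 3/4)
  'a': [0/1 + 1/1*3/4, 0/1 + 1/1*1/1) = [3/4, 1/1)
  emit 'b', narrow to [1/4, 5/8)

Answer: 1/4 5/8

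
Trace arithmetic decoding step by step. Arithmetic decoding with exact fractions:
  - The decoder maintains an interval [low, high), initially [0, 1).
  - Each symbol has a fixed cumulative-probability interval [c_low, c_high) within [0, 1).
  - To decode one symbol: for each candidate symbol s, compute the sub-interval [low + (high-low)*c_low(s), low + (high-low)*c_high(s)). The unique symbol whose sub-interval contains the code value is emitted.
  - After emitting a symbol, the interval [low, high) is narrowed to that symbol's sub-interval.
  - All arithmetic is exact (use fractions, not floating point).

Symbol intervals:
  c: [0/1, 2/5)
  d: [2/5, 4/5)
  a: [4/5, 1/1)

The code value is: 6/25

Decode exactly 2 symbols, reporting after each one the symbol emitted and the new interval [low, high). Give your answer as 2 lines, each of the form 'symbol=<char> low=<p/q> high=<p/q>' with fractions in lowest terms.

Step 1: interval [0/1, 1/1), width = 1/1 - 0/1 = 1/1
  'c': [0/1 + 1/1*0/1, 0/1 + 1/1*2/5) = [0/1, 2/5) <- contains code 6/25
  'd': [0/1 + 1/1*2/5, 0/1 + 1/1*4/5) = [2/5, 4/5)
  'a': [0/1 + 1/1*4/5, 0/1 + 1/1*1/1) = [4/5, 1/1)
  emit 'c', narrow to [0/1, 2/5)
Step 2: interval [0/1, 2/5), width = 2/5 - 0/1 = 2/5
  'c': [0/1 + 2/5*0/1, 0/1 + 2/5*2/5) = [0/1, 4/25)
  'd': [0/1 + 2/5*2/5, 0/1 + 2/5*4/5) = [4/25, 8/25) <- contains code 6/25
  'a': [0/1 + 2/5*4/5, 0/1 + 2/5*1/1) = [8/25, 2/5)
  emit 'd', narrow to [4/25, 8/25)

Answer: symbol=c low=0/1 high=2/5
symbol=d low=4/25 high=8/25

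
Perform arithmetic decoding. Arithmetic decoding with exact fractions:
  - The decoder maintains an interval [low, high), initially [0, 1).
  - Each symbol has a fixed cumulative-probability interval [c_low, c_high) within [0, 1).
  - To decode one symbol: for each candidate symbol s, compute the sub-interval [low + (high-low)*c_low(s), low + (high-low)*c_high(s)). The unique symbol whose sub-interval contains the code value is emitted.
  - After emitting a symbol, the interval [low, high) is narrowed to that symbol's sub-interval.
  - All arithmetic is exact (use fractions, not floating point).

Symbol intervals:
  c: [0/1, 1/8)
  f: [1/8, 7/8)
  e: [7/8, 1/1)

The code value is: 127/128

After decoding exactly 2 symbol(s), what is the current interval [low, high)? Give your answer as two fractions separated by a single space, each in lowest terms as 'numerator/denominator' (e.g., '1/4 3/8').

Answer: 63/64 1/1

Derivation:
Step 1: interval [0/1, 1/1), width = 1/1 - 0/1 = 1/1
  'c': [0/1 + 1/1*0/1, 0/1 + 1/1*1/8) = [0/1, 1/8)
  'f': [0/1 + 1/1*1/8, 0/1 + 1/1*7/8) = [1/8, 7/8)
  'e': [0/1 + 1/1*7/8, 0/1 + 1/1*1/1) = [7/8, 1/1) <- contains code 127/128
  emit 'e', narrow to [7/8, 1/1)
Step 2: interval [7/8, 1/1), width = 1/1 - 7/8 = 1/8
  'c': [7/8 + 1/8*0/1, 7/8 + 1/8*1/8) = [7/8, 57/64)
  'f': [7/8 + 1/8*1/8, 7/8 + 1/8*7/8) = [57/64, 63/64)
  'e': [7/8 + 1/8*7/8, 7/8 + 1/8*1/1) = [63/64, 1/1) <- contains code 127/128
  emit 'e', narrow to [63/64, 1/1)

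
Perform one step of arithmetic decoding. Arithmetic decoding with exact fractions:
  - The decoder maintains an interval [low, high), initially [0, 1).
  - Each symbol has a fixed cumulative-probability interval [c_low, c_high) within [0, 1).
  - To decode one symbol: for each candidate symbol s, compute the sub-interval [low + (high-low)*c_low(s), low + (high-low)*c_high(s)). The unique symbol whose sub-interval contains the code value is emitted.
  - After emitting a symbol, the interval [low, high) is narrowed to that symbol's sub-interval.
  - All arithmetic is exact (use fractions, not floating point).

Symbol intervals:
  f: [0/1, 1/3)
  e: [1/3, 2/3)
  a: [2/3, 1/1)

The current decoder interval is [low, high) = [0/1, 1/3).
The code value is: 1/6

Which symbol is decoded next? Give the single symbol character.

Answer: e

Derivation:
Interval width = high − low = 1/3 − 0/1 = 1/3
Scaled code = (code − low) / width = (1/6 − 0/1) / 1/3 = 1/2
  f: [0/1, 1/3) 
  e: [1/3, 2/3) ← scaled code falls here ✓
  a: [2/3, 1/1) 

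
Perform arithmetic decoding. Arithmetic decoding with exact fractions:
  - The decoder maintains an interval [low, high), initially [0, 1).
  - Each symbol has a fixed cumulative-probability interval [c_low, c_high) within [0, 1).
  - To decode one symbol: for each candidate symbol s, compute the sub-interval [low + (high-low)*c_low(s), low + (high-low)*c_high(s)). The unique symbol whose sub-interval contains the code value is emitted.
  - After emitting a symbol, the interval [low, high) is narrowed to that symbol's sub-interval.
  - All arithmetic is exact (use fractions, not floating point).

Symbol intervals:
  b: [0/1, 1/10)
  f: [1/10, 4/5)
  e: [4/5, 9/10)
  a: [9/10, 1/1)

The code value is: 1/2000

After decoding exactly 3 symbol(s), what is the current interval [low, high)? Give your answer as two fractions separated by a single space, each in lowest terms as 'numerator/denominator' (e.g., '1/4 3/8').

Answer: 0/1 1/1000

Derivation:
Step 1: interval [0/1, 1/1), width = 1/1 - 0/1 = 1/1
  'b': [0/1 + 1/1*0/1, 0/1 + 1/1*1/10) = [0/1, 1/10) <- contains code 1/2000
  'f': [0/1 + 1/1*1/10, 0/1 + 1/1*4/5) = [1/10, 4/5)
  'e': [0/1 + 1/1*4/5, 0/1 + 1/1*9/10) = [4/5, 9/10)
  'a': [0/1 + 1/1*9/10, 0/1 + 1/1*1/1) = [9/10, 1/1)
  emit 'b', narrow to [0/1, 1/10)
Step 2: interval [0/1, 1/10), width = 1/10 - 0/1 = 1/10
  'b': [0/1 + 1/10*0/1, 0/1 + 1/10*1/10) = [0/1, 1/100) <- contains code 1/2000
  'f': [0/1 + 1/10*1/10, 0/1 + 1/10*4/5) = [1/100, 2/25)
  'e': [0/1 + 1/10*4/5, 0/1 + 1/10*9/10) = [2/25, 9/100)
  'a': [0/1 + 1/10*9/10, 0/1 + 1/10*1/1) = [9/100, 1/10)
  emit 'b', narrow to [0/1, 1/100)
Step 3: interval [0/1, 1/100), width = 1/100 - 0/1 = 1/100
  'b': [0/1 + 1/100*0/1, 0/1 + 1/100*1/10) = [0/1, 1/1000) <- contains code 1/2000
  'f': [0/1 + 1/100*1/10, 0/1 + 1/100*4/5) = [1/1000, 1/125)
  'e': [0/1 + 1/100*4/5, 0/1 + 1/100*9/10) = [1/125, 9/1000)
  'a': [0/1 + 1/100*9/10, 0/1 + 1/100*1/1) = [9/1000, 1/100)
  emit 'b', narrow to [0/1, 1/1000)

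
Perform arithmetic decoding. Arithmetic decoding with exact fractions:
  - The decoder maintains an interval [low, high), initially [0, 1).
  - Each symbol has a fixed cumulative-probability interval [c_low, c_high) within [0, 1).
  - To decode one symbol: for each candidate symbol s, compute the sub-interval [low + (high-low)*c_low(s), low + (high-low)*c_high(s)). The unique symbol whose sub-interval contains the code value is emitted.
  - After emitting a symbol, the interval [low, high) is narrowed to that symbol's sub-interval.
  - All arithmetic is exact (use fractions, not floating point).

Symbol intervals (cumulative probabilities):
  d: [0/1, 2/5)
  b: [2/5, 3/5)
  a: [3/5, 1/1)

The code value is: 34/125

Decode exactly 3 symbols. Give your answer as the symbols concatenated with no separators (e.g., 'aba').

Answer: dad

Derivation:
Step 1: interval [0/1, 1/1), width = 1/1 - 0/1 = 1/1
  'd': [0/1 + 1/1*0/1, 0/1 + 1/1*2/5) = [0/1, 2/5) <- contains code 34/125
  'b': [0/1 + 1/1*2/5, 0/1 + 1/1*3/5) = [2/5, 3/5)
  'a': [0/1 + 1/1*3/5, 0/1 + 1/1*1/1) = [3/5, 1/1)
  emit 'd', narrow to [0/1, 2/5)
Step 2: interval [0/1, 2/5), width = 2/5 - 0/1 = 2/5
  'd': [0/1 + 2/5*0/1, 0/1 + 2/5*2/5) = [0/1, 4/25)
  'b': [0/1 + 2/5*2/5, 0/1 + 2/5*3/5) = [4/25, 6/25)
  'a': [0/1 + 2/5*3/5, 0/1 + 2/5*1/1) = [6/25, 2/5) <- contains code 34/125
  emit 'a', narrow to [6/25, 2/5)
Step 3: interval [6/25, 2/5), width = 2/5 - 6/25 = 4/25
  'd': [6/25 + 4/25*0/1, 6/25 + 4/25*2/5) = [6/25, 38/125) <- contains code 34/125
  'b': [6/25 + 4/25*2/5, 6/25 + 4/25*3/5) = [38/125, 42/125)
  'a': [6/25 + 4/25*3/5, 6/25 + 4/25*1/1) = [42/125, 2/5)
  emit 'd', narrow to [6/25, 38/125)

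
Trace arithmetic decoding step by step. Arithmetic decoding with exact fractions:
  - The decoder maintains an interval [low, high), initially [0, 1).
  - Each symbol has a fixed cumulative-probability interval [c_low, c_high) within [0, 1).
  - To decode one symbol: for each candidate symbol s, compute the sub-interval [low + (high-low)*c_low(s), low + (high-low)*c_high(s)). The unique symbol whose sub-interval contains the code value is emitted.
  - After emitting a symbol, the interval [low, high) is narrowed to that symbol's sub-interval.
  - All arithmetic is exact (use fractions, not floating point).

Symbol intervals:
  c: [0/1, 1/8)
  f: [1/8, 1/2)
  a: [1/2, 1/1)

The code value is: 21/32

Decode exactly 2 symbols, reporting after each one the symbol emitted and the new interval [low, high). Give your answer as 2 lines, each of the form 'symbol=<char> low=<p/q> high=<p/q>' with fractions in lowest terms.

Answer: symbol=a low=1/2 high=1/1
symbol=f low=9/16 high=3/4

Derivation:
Step 1: interval [0/1, 1/1), width = 1/1 - 0/1 = 1/1
  'c': [0/1 + 1/1*0/1, 0/1 + 1/1*1/8) = [0/1, 1/8)
  'f': [0/1 + 1/1*1/8, 0/1 + 1/1*1/2) = [1/8, 1/2)
  'a': [0/1 + 1/1*1/2, 0/1 + 1/1*1/1) = [1/2, 1/1) <- contains code 21/32
  emit 'a', narrow to [1/2, 1/1)
Step 2: interval [1/2, 1/1), width = 1/1 - 1/2 = 1/2
  'c': [1/2 + 1/2*0/1, 1/2 + 1/2*1/8) = [1/2, 9/16)
  'f': [1/2 + 1/2*1/8, 1/2 + 1/2*1/2) = [9/16, 3/4) <- contains code 21/32
  'a': [1/2 + 1/2*1/2, 1/2 + 1/2*1/1) = [3/4, 1/1)
  emit 'f', narrow to [9/16, 3/4)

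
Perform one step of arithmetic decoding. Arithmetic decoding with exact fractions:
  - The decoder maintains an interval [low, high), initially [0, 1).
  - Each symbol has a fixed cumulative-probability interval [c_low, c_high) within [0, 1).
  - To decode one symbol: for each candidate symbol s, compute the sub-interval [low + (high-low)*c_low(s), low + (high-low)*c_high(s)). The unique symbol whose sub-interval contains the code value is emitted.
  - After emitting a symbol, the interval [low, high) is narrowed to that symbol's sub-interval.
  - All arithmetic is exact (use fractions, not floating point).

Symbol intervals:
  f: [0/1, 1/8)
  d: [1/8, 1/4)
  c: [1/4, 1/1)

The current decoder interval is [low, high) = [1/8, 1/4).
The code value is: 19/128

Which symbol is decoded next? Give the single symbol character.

Answer: d

Derivation:
Interval width = high − low = 1/4 − 1/8 = 1/8
Scaled code = (code − low) / width = (19/128 − 1/8) / 1/8 = 3/16
  f: [0/1, 1/8) 
  d: [1/8, 1/4) ← scaled code falls here ✓
  c: [1/4, 1/1) 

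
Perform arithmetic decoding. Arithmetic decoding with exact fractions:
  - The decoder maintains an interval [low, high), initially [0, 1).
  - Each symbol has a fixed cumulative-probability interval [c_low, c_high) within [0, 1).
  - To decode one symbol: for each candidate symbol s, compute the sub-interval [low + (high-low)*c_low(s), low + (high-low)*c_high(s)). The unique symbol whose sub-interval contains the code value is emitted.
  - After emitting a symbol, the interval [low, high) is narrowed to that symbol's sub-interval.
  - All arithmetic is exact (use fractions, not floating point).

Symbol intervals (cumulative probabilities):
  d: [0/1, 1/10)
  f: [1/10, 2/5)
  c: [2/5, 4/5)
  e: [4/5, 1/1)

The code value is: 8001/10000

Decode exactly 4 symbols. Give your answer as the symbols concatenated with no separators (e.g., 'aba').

Step 1: interval [0/1, 1/1), width = 1/1 - 0/1 = 1/1
  'd': [0/1 + 1/1*0/1, 0/1 + 1/1*1/10) = [0/1, 1/10)
  'f': [0/1 + 1/1*1/10, 0/1 + 1/1*2/5) = [1/10, 2/5)
  'c': [0/1 + 1/1*2/5, 0/1 + 1/1*4/5) = [2/5, 4/5)
  'e': [0/1 + 1/1*4/5, 0/1 + 1/1*1/1) = [4/5, 1/1) <- contains code 8001/10000
  emit 'e', narrow to [4/5, 1/1)
Step 2: interval [4/5, 1/1), width = 1/1 - 4/5 = 1/5
  'd': [4/5 + 1/5*0/1, 4/5 + 1/5*1/10) = [4/5, 41/50) <- contains code 8001/10000
  'f': [4/5 + 1/5*1/10, 4/5 + 1/5*2/5) = [41/50, 22/25)
  'c': [4/5 + 1/5*2/5, 4/5 + 1/5*4/5) = [22/25, 24/25)
  'e': [4/5 + 1/5*4/5, 4/5 + 1/5*1/1) = [24/25, 1/1)
  emit 'd', narrow to [4/5, 41/50)
Step 3: interval [4/5, 41/50), width = 41/50 - 4/5 = 1/50
  'd': [4/5 + 1/50*0/1, 4/5 + 1/50*1/10) = [4/5, 401/500) <- contains code 8001/10000
  'f': [4/5 + 1/50*1/10, 4/5 + 1/50*2/5) = [401/500, 101/125)
  'c': [4/5 + 1/50*2/5, 4/5 + 1/50*4/5) = [101/125, 102/125)
  'e': [4/5 + 1/50*4/5, 4/5 + 1/50*1/1) = [102/125, 41/50)
  emit 'd', narrow to [4/5, 401/500)
Step 4: interval [4/5, 401/500), width = 401/500 - 4/5 = 1/500
  'd': [4/5 + 1/500*0/1, 4/5 + 1/500*1/10) = [4/5, 4001/5000) <- contains code 8001/10000
  'f': [4/5 + 1/500*1/10, 4/5 + 1/500*2/5) = [4001/5000, 1001/1250)
  'c': [4/5 + 1/500*2/5, 4/5 + 1/500*4/5) = [1001/1250, 501/625)
  'e': [4/5 + 1/500*4/5, 4/5 + 1/500*1/1) = [501/625, 401/500)
  emit 'd', narrow to [4/5, 4001/5000)

Answer: eddd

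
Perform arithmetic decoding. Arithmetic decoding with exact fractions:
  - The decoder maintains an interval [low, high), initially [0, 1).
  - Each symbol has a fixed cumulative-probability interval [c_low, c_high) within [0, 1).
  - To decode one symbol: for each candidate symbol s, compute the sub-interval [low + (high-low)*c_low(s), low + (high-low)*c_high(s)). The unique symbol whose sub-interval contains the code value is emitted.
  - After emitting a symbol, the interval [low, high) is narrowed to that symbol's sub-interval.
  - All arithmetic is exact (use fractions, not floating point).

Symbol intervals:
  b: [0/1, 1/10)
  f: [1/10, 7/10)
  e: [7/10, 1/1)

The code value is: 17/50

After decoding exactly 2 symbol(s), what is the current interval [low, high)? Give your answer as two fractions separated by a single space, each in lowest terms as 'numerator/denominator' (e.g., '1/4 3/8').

Step 1: interval [0/1, 1/1), width = 1/1 - 0/1 = 1/1
  'b': [0/1 + 1/1*0/1, 0/1 + 1/1*1/10) = [0/1, 1/10)
  'f': [0/1 + 1/1*1/10, 0/1 + 1/1*7/10) = [1/10, 7/10) <- contains code 17/50
  'e': [0/1 + 1/1*7/10, 0/1 + 1/1*1/1) = [7/10, 1/1)
  emit 'f', narrow to [1/10, 7/10)
Step 2: interval [1/10, 7/10), width = 7/10 - 1/10 = 3/5
  'b': [1/10 + 3/5*0/1, 1/10 + 3/5*1/10) = [1/10, 4/25)
  'f': [1/10 + 3/5*1/10, 1/10 + 3/5*7/10) = [4/25, 13/25) <- contains code 17/50
  'e': [1/10 + 3/5*7/10, 1/10 + 3/5*1/1) = [13/25, 7/10)
  emit 'f', narrow to [4/25, 13/25)

Answer: 4/25 13/25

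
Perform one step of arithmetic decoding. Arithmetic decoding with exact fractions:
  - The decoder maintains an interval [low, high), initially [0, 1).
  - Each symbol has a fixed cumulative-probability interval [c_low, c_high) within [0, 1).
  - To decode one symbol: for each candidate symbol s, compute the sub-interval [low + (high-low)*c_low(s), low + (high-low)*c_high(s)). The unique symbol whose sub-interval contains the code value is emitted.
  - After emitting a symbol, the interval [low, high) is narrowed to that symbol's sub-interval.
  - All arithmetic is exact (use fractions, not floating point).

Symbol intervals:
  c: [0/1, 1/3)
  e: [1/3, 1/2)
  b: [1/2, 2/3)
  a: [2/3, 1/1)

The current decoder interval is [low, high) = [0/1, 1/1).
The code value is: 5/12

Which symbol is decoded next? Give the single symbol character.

Answer: e

Derivation:
Interval width = high − low = 1/1 − 0/1 = 1/1
Scaled code = (code − low) / width = (5/12 − 0/1) / 1/1 = 5/12
  c: [0/1, 1/3) 
  e: [1/3, 1/2) ← scaled code falls here ✓
  b: [1/2, 2/3) 
  a: [2/3, 1/1) 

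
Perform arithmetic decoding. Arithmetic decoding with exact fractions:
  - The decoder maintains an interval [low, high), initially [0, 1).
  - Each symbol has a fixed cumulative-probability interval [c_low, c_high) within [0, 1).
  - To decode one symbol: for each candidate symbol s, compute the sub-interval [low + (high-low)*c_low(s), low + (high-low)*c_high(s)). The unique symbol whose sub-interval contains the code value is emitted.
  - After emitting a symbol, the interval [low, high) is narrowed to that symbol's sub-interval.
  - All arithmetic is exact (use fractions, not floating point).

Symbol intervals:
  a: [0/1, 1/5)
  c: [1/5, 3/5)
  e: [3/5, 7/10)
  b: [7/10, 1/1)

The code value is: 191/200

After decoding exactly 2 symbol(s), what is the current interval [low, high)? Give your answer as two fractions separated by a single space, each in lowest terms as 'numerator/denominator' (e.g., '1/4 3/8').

Answer: 91/100 1/1

Derivation:
Step 1: interval [0/1, 1/1), width = 1/1 - 0/1 = 1/1
  'a': [0/1 + 1/1*0/1, 0/1 + 1/1*1/5) = [0/1, 1/5)
  'c': [0/1 + 1/1*1/5, 0/1 + 1/1*3/5) = [1/5, 3/5)
  'e': [0/1 + 1/1*3/5, 0/1 + 1/1*7/10) = [3/5, 7/10)
  'b': [0/1 + 1/1*7/10, 0/1 + 1/1*1/1) = [7/10, 1/1) <- contains code 191/200
  emit 'b', narrow to [7/10, 1/1)
Step 2: interval [7/10, 1/1), width = 1/1 - 7/10 = 3/10
  'a': [7/10 + 3/10*0/1, 7/10 + 3/10*1/5) = [7/10, 19/25)
  'c': [7/10 + 3/10*1/5, 7/10 + 3/10*3/5) = [19/25, 22/25)
  'e': [7/10 + 3/10*3/5, 7/10 + 3/10*7/10) = [22/25, 91/100)
  'b': [7/10 + 3/10*7/10, 7/10 + 3/10*1/1) = [91/100, 1/1) <- contains code 191/200
  emit 'b', narrow to [91/100, 1/1)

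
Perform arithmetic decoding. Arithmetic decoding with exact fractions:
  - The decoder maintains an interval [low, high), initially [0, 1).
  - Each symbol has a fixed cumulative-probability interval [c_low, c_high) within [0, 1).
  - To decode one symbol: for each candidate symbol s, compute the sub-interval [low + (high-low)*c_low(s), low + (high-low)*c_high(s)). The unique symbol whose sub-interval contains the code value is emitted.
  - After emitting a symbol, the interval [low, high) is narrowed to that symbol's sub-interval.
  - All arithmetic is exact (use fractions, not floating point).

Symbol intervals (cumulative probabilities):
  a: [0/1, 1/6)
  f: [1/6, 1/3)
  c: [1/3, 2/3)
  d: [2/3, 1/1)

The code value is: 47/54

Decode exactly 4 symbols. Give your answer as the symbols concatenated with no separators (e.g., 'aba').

Answer: dcdc

Derivation:
Step 1: interval [0/1, 1/1), width = 1/1 - 0/1 = 1/1
  'a': [0/1 + 1/1*0/1, 0/1 + 1/1*1/6) = [0/1, 1/6)
  'f': [0/1 + 1/1*1/6, 0/1 + 1/1*1/3) = [1/6, 1/3)
  'c': [0/1 + 1/1*1/3, 0/1 + 1/1*2/3) = [1/3, 2/3)
  'd': [0/1 + 1/1*2/3, 0/1 + 1/1*1/1) = [2/3, 1/1) <- contains code 47/54
  emit 'd', narrow to [2/3, 1/1)
Step 2: interval [2/3, 1/1), width = 1/1 - 2/3 = 1/3
  'a': [2/3 + 1/3*0/1, 2/3 + 1/3*1/6) = [2/3, 13/18)
  'f': [2/3 + 1/3*1/6, 2/3 + 1/3*1/3) = [13/18, 7/9)
  'c': [2/3 + 1/3*1/3, 2/3 + 1/3*2/3) = [7/9, 8/9) <- contains code 47/54
  'd': [2/3 + 1/3*2/3, 2/3 + 1/3*1/1) = [8/9, 1/1)
  emit 'c', narrow to [7/9, 8/9)
Step 3: interval [7/9, 8/9), width = 8/9 - 7/9 = 1/9
  'a': [7/9 + 1/9*0/1, 7/9 + 1/9*1/6) = [7/9, 43/54)
  'f': [7/9 + 1/9*1/6, 7/9 + 1/9*1/3) = [43/54, 22/27)
  'c': [7/9 + 1/9*1/3, 7/9 + 1/9*2/3) = [22/27, 23/27)
  'd': [7/9 + 1/9*2/3, 7/9 + 1/9*1/1) = [23/27, 8/9) <- contains code 47/54
  emit 'd', narrow to [23/27, 8/9)
Step 4: interval [23/27, 8/9), width = 8/9 - 23/27 = 1/27
  'a': [23/27 + 1/27*0/1, 23/27 + 1/27*1/6) = [23/27, 139/162)
  'f': [23/27 + 1/27*1/6, 23/27 + 1/27*1/3) = [139/162, 70/81)
  'c': [23/27 + 1/27*1/3, 23/27 + 1/27*2/3) = [70/81, 71/81) <- contains code 47/54
  'd': [23/27 + 1/27*2/3, 23/27 + 1/27*1/1) = [71/81, 8/9)
  emit 'c', narrow to [70/81, 71/81)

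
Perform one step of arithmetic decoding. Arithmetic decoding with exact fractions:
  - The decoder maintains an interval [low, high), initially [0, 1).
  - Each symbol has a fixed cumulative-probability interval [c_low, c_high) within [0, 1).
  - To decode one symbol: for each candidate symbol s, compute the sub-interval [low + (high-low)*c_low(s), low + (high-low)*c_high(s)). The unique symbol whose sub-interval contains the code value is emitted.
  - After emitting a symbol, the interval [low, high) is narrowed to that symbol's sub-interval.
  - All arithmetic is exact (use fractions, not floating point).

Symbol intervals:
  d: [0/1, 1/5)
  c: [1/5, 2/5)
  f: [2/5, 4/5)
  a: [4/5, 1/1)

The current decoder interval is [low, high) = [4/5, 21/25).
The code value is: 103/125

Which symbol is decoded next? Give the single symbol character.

Interval width = high − low = 21/25 − 4/5 = 1/25
Scaled code = (code − low) / width = (103/125 − 4/5) / 1/25 = 3/5
  d: [0/1, 1/5) 
  c: [1/5, 2/5) 
  f: [2/5, 4/5) ← scaled code falls here ✓
  a: [4/5, 1/1) 

Answer: f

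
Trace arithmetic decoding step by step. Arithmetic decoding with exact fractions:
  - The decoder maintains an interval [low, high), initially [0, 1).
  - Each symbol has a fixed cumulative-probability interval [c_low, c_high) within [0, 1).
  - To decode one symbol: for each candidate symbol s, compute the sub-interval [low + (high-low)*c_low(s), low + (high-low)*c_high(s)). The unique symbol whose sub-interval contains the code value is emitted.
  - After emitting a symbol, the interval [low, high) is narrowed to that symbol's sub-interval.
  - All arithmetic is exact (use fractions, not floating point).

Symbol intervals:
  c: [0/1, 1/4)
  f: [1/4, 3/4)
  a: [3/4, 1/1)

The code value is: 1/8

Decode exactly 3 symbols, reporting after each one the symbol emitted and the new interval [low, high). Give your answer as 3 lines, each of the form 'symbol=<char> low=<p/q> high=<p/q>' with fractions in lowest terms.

Step 1: interval [0/1, 1/1), width = 1/1 - 0/1 = 1/1
  'c': [0/1 + 1/1*0/1, 0/1 + 1/1*1/4) = [0/1, 1/4) <- contains code 1/8
  'f': [0/1 + 1/1*1/4, 0/1 + 1/1*3/4) = [1/4, 3/4)
  'a': [0/1 + 1/1*3/4, 0/1 + 1/1*1/1) = [3/4, 1/1)
  emit 'c', narrow to [0/1, 1/4)
Step 2: interval [0/1, 1/4), width = 1/4 - 0/1 = 1/4
  'c': [0/1 + 1/4*0/1, 0/1 + 1/4*1/4) = [0/1, 1/16)
  'f': [0/1 + 1/4*1/4, 0/1 + 1/4*3/4) = [1/16, 3/16) <- contains code 1/8
  'a': [0/1 + 1/4*3/4, 0/1 + 1/4*1/1) = [3/16, 1/4)
  emit 'f', narrow to [1/16, 3/16)
Step 3: interval [1/16, 3/16), width = 3/16 - 1/16 = 1/8
  'c': [1/16 + 1/8*0/1, 1/16 + 1/8*1/4) = [1/16, 3/32)
  'f': [1/16 + 1/8*1/4, 1/16 + 1/8*3/4) = [3/32, 5/32) <- contains code 1/8
  'a': [1/16 + 1/8*3/4, 1/16 + 1/8*1/1) = [5/32, 3/16)
  emit 'f', narrow to [3/32, 5/32)

Answer: symbol=c low=0/1 high=1/4
symbol=f low=1/16 high=3/16
symbol=f low=3/32 high=5/32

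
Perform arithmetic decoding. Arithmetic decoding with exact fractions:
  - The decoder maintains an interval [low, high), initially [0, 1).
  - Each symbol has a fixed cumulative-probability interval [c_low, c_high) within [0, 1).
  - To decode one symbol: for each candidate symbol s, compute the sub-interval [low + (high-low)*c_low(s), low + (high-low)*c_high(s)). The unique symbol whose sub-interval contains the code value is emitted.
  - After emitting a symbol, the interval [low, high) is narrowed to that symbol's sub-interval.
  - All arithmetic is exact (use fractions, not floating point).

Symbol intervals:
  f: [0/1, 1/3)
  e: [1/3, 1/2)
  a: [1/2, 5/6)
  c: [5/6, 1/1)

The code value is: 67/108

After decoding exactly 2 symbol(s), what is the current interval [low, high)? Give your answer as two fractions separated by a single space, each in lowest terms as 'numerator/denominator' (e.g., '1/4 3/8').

Step 1: interval [0/1, 1/1), width = 1/1 - 0/1 = 1/1
  'f': [0/1 + 1/1*0/1, 0/1 + 1/1*1/3) = [0/1, 1/3)
  'e': [0/1 + 1/1*1/3, 0/1 + 1/1*1/2) = [1/3, 1/2)
  'a': [0/1 + 1/1*1/2, 0/1 + 1/1*5/6) = [1/2, 5/6) <- contains code 67/108
  'c': [0/1 + 1/1*5/6, 0/1 + 1/1*1/1) = [5/6, 1/1)
  emit 'a', narrow to [1/2, 5/6)
Step 2: interval [1/2, 5/6), width = 5/6 - 1/2 = 1/3
  'f': [1/2 + 1/3*0/1, 1/2 + 1/3*1/3) = [1/2, 11/18)
  'e': [1/2 + 1/3*1/3, 1/2 + 1/3*1/2) = [11/18, 2/3) <- contains code 67/108
  'a': [1/2 + 1/3*1/2, 1/2 + 1/3*5/6) = [2/3, 7/9)
  'c': [1/2 + 1/3*5/6, 1/2 + 1/3*1/1) = [7/9, 5/6)
  emit 'e', narrow to [11/18, 2/3)

Answer: 11/18 2/3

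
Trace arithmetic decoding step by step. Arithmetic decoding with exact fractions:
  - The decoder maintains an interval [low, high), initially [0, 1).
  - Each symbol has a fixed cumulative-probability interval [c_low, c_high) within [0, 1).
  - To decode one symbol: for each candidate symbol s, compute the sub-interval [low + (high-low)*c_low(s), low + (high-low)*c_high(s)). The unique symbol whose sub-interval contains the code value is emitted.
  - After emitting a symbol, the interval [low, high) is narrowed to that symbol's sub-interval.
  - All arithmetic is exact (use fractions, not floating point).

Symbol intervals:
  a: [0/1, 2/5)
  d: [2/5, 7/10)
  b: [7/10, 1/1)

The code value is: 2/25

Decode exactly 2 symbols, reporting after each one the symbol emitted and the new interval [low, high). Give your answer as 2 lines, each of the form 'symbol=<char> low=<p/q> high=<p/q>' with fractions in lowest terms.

Answer: symbol=a low=0/1 high=2/5
symbol=a low=0/1 high=4/25

Derivation:
Step 1: interval [0/1, 1/1), width = 1/1 - 0/1 = 1/1
  'a': [0/1 + 1/1*0/1, 0/1 + 1/1*2/5) = [0/1, 2/5) <- contains code 2/25
  'd': [0/1 + 1/1*2/5, 0/1 + 1/1*7/10) = [2/5, 7/10)
  'b': [0/1 + 1/1*7/10, 0/1 + 1/1*1/1) = [7/10, 1/1)
  emit 'a', narrow to [0/1, 2/5)
Step 2: interval [0/1, 2/5), width = 2/5 - 0/1 = 2/5
  'a': [0/1 + 2/5*0/1, 0/1 + 2/5*2/5) = [0/1, 4/25) <- contains code 2/25
  'd': [0/1 + 2/5*2/5, 0/1 + 2/5*7/10) = [4/25, 7/25)
  'b': [0/1 + 2/5*7/10, 0/1 + 2/5*1/1) = [7/25, 2/5)
  emit 'a', narrow to [0/1, 4/25)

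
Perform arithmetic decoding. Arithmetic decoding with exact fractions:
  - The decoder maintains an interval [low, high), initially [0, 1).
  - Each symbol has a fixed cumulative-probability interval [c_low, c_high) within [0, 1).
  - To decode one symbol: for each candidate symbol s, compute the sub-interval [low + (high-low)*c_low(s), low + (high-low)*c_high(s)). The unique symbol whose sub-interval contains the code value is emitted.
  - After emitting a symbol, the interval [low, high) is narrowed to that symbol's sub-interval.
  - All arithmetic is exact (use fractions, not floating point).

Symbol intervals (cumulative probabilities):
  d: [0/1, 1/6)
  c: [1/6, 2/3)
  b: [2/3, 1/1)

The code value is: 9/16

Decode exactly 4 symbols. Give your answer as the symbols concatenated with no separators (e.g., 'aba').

Step 1: interval [0/1, 1/1), width = 1/1 - 0/1 = 1/1
  'd': [0/1 + 1/1*0/1, 0/1 + 1/1*1/6) = [0/1, 1/6)
  'c': [0/1 + 1/1*1/6, 0/1 + 1/1*2/3) = [1/6, 2/3) <- contains code 9/16
  'b': [0/1 + 1/1*2/3, 0/1 + 1/1*1/1) = [2/3, 1/1)
  emit 'c', narrow to [1/6, 2/3)
Step 2: interval [1/6, 2/3), width = 2/3 - 1/6 = 1/2
  'd': [1/6 + 1/2*0/1, 1/6 + 1/2*1/6) = [1/6, 1/4)
  'c': [1/6 + 1/2*1/6, 1/6 + 1/2*2/3) = [1/4, 1/2)
  'b': [1/6 + 1/2*2/3, 1/6 + 1/2*1/1) = [1/2, 2/3) <- contains code 9/16
  emit 'b', narrow to [1/2, 2/3)
Step 3: interval [1/2, 2/3), width = 2/3 - 1/2 = 1/6
  'd': [1/2 + 1/6*0/1, 1/2 + 1/6*1/6) = [1/2, 19/36)
  'c': [1/2 + 1/6*1/6, 1/2 + 1/6*2/3) = [19/36, 11/18) <- contains code 9/16
  'b': [1/2 + 1/6*2/3, 1/2 + 1/6*1/1) = [11/18, 2/3)
  emit 'c', narrow to [19/36, 11/18)
Step 4: interval [19/36, 11/18), width = 11/18 - 19/36 = 1/12
  'd': [19/36 + 1/12*0/1, 19/36 + 1/12*1/6) = [19/36, 13/24)
  'c': [19/36 + 1/12*1/6, 19/36 + 1/12*2/3) = [13/24, 7/12) <- contains code 9/16
  'b': [19/36 + 1/12*2/3, 19/36 + 1/12*1/1) = [7/12, 11/18)
  emit 'c', narrow to [13/24, 7/12)

Answer: cbcc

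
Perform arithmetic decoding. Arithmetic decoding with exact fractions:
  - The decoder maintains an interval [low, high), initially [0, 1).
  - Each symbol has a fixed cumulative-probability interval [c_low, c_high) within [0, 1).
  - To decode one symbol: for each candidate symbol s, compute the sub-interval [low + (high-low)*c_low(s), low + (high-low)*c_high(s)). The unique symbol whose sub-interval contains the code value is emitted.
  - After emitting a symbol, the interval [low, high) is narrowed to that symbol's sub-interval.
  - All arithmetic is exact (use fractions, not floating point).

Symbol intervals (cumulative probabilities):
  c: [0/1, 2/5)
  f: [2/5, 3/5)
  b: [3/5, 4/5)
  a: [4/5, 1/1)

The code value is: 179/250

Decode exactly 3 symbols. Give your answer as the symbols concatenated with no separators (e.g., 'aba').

Step 1: interval [0/1, 1/1), width = 1/1 - 0/1 = 1/1
  'c': [0/1 + 1/1*0/1, 0/1 + 1/1*2/5) = [0/1, 2/5)
  'f': [0/1 + 1/1*2/5, 0/1 + 1/1*3/5) = [2/5, 3/5)
  'b': [0/1 + 1/1*3/5, 0/1 + 1/1*4/5) = [3/5, 4/5) <- contains code 179/250
  'a': [0/1 + 1/1*4/5, 0/1 + 1/1*1/1) = [4/5, 1/1)
  emit 'b', narrow to [3/5, 4/5)
Step 2: interval [3/5, 4/5), width = 4/5 - 3/5 = 1/5
  'c': [3/5 + 1/5*0/1, 3/5 + 1/5*2/5) = [3/5, 17/25)
  'f': [3/5 + 1/5*2/5, 3/5 + 1/5*3/5) = [17/25, 18/25) <- contains code 179/250
  'b': [3/5 + 1/5*3/5, 3/5 + 1/5*4/5) = [18/25, 19/25)
  'a': [3/5 + 1/5*4/5, 3/5 + 1/5*1/1) = [19/25, 4/5)
  emit 'f', narrow to [17/25, 18/25)
Step 3: interval [17/25, 18/25), width = 18/25 - 17/25 = 1/25
  'c': [17/25 + 1/25*0/1, 17/25 + 1/25*2/5) = [17/25, 87/125)
  'f': [17/25 + 1/25*2/5, 17/25 + 1/25*3/5) = [87/125, 88/125)
  'b': [17/25 + 1/25*3/5, 17/25 + 1/25*4/5) = [88/125, 89/125)
  'a': [17/25 + 1/25*4/5, 17/25 + 1/25*1/1) = [89/125, 18/25) <- contains code 179/250
  emit 'a', narrow to [89/125, 18/25)

Answer: bfa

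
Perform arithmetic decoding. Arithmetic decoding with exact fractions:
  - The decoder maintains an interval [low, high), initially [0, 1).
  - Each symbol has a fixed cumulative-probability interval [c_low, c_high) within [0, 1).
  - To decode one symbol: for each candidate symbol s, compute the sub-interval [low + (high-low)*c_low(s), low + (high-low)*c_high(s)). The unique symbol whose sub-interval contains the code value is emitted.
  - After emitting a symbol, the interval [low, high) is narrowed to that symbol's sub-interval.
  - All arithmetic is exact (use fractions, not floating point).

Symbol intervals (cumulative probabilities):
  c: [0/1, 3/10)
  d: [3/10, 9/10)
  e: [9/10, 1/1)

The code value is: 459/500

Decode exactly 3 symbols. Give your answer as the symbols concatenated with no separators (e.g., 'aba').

Answer: ecd

Derivation:
Step 1: interval [0/1, 1/1), width = 1/1 - 0/1 = 1/1
  'c': [0/1 + 1/1*0/1, 0/1 + 1/1*3/10) = [0/1, 3/10)
  'd': [0/1 + 1/1*3/10, 0/1 + 1/1*9/10) = [3/10, 9/10)
  'e': [0/1 + 1/1*9/10, 0/1 + 1/1*1/1) = [9/10, 1/1) <- contains code 459/500
  emit 'e', narrow to [9/10, 1/1)
Step 2: interval [9/10, 1/1), width = 1/1 - 9/10 = 1/10
  'c': [9/10 + 1/10*0/1, 9/10 + 1/10*3/10) = [9/10, 93/100) <- contains code 459/500
  'd': [9/10 + 1/10*3/10, 9/10 + 1/10*9/10) = [93/100, 99/100)
  'e': [9/10 + 1/10*9/10, 9/10 + 1/10*1/1) = [99/100, 1/1)
  emit 'c', narrow to [9/10, 93/100)
Step 3: interval [9/10, 93/100), width = 93/100 - 9/10 = 3/100
  'c': [9/10 + 3/100*0/1, 9/10 + 3/100*3/10) = [9/10, 909/1000)
  'd': [9/10 + 3/100*3/10, 9/10 + 3/100*9/10) = [909/1000, 927/1000) <- contains code 459/500
  'e': [9/10 + 3/100*9/10, 9/10 + 3/100*1/1) = [927/1000, 93/100)
  emit 'd', narrow to [909/1000, 927/1000)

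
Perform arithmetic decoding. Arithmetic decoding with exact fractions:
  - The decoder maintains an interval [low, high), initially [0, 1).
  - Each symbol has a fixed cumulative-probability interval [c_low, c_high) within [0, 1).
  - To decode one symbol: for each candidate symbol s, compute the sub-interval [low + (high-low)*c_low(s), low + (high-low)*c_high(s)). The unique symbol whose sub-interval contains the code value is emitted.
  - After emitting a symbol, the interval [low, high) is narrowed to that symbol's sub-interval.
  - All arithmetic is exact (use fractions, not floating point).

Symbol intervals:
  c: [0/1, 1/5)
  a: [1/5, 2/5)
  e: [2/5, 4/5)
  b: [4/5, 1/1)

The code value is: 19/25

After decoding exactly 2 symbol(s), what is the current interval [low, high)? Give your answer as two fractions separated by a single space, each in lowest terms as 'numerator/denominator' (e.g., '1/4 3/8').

Answer: 18/25 4/5

Derivation:
Step 1: interval [0/1, 1/1), width = 1/1 - 0/1 = 1/1
  'c': [0/1 + 1/1*0/1, 0/1 + 1/1*1/5) = [0/1, 1/5)
  'a': [0/1 + 1/1*1/5, 0/1 + 1/1*2/5) = [1/5, 2/5)
  'e': [0/1 + 1/1*2/5, 0/1 + 1/1*4/5) = [2/5, 4/5) <- contains code 19/25
  'b': [0/1 + 1/1*4/5, 0/1 + 1/1*1/1) = [4/5, 1/1)
  emit 'e', narrow to [2/5, 4/5)
Step 2: interval [2/5, 4/5), width = 4/5 - 2/5 = 2/5
  'c': [2/5 + 2/5*0/1, 2/5 + 2/5*1/5) = [2/5, 12/25)
  'a': [2/5 + 2/5*1/5, 2/5 + 2/5*2/5) = [12/25, 14/25)
  'e': [2/5 + 2/5*2/5, 2/5 + 2/5*4/5) = [14/25, 18/25)
  'b': [2/5 + 2/5*4/5, 2/5 + 2/5*1/1) = [18/25, 4/5) <- contains code 19/25
  emit 'b', narrow to [18/25, 4/5)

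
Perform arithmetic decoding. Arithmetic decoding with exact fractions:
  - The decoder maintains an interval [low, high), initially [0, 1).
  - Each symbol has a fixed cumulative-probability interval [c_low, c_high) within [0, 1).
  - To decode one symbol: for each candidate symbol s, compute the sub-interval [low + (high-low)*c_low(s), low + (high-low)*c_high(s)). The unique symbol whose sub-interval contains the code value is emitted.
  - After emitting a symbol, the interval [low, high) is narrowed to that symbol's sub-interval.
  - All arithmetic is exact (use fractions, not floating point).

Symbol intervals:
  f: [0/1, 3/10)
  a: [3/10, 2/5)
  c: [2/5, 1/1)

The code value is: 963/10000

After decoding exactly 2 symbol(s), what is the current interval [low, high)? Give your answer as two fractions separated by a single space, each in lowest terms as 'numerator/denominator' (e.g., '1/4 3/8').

Step 1: interval [0/1, 1/1), width = 1/1 - 0/1 = 1/1
  'f': [0/1 + 1/1*0/1, 0/1 + 1/1*3/10) = [0/1, 3/10) <- contains code 963/10000
  'a': [0/1 + 1/1*3/10, 0/1 + 1/1*2/5) = [3/10, 2/5)
  'c': [0/1 + 1/1*2/5, 0/1 + 1/1*1/1) = [2/5, 1/1)
  emit 'f', narrow to [0/1, 3/10)
Step 2: interval [0/1, 3/10), width = 3/10 - 0/1 = 3/10
  'f': [0/1 + 3/10*0/1, 0/1 + 3/10*3/10) = [0/1, 9/100)
  'a': [0/1 + 3/10*3/10, 0/1 + 3/10*2/5) = [9/100, 3/25) <- contains code 963/10000
  'c': [0/1 + 3/10*2/5, 0/1 + 3/10*1/1) = [3/25, 3/10)
  emit 'a', narrow to [9/100, 3/25)

Answer: 9/100 3/25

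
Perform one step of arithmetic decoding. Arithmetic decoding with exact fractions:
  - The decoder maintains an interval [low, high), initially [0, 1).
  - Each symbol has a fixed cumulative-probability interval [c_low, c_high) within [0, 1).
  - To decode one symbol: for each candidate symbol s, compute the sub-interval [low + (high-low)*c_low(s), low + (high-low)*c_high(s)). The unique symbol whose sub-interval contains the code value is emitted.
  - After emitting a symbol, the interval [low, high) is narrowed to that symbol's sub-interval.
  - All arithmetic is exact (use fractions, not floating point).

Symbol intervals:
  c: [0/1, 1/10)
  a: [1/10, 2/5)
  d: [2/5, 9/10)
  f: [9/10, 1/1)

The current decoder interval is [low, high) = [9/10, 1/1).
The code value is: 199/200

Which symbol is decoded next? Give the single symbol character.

Interval width = high − low = 1/1 − 9/10 = 1/10
Scaled code = (code − low) / width = (199/200 − 9/10) / 1/10 = 19/20
  c: [0/1, 1/10) 
  a: [1/10, 2/5) 
  d: [2/5, 9/10) 
  f: [9/10, 1/1) ← scaled code falls here ✓

Answer: f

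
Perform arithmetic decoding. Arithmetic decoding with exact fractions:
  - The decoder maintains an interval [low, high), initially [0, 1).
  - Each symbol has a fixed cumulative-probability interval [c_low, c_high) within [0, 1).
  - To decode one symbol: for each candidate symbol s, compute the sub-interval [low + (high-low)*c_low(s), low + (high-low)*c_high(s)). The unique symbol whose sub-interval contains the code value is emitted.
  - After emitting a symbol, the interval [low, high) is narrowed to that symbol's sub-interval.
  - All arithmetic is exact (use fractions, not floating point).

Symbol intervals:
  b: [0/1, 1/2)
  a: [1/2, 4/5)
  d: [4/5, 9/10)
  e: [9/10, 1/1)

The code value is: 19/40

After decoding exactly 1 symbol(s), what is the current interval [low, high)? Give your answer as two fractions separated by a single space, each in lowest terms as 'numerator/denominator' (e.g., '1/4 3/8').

Answer: 0/1 1/2

Derivation:
Step 1: interval [0/1, 1/1), width = 1/1 - 0/1 = 1/1
  'b': [0/1 + 1/1*0/1, 0/1 + 1/1*1/2) = [0/1, 1/2) <- contains code 19/40
  'a': [0/1 + 1/1*1/2, 0/1 + 1/1*4/5) = [1/2, 4/5)
  'd': [0/1 + 1/1*4/5, 0/1 + 1/1*9/10) = [4/5, 9/10)
  'e': [0/1 + 1/1*9/10, 0/1 + 1/1*1/1) = [9/10, 1/1)
  emit 'b', narrow to [0/1, 1/2)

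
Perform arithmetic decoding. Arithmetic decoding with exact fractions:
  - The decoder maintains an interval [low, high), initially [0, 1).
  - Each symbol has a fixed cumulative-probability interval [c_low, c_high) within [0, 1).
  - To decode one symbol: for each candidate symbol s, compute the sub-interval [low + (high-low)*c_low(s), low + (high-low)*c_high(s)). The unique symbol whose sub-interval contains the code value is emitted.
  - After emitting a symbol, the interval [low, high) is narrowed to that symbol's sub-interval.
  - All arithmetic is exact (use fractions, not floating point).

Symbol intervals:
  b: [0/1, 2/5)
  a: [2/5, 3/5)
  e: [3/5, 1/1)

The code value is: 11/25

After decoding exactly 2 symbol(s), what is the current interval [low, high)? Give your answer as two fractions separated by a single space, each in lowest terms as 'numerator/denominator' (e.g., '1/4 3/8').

Answer: 2/5 12/25

Derivation:
Step 1: interval [0/1, 1/1), width = 1/1 - 0/1 = 1/1
  'b': [0/1 + 1/1*0/1, 0/1 + 1/1*2/5) = [0/1, 2/5)
  'a': [0/1 + 1/1*2/5, 0/1 + 1/1*3/5) = [2/5, 3/5) <- contains code 11/25
  'e': [0/1 + 1/1*3/5, 0/1 + 1/1*1/1) = [3/5, 1/1)
  emit 'a', narrow to [2/5, 3/5)
Step 2: interval [2/5, 3/5), width = 3/5 - 2/5 = 1/5
  'b': [2/5 + 1/5*0/1, 2/5 + 1/5*2/5) = [2/5, 12/25) <- contains code 11/25
  'a': [2/5 + 1/5*2/5, 2/5 + 1/5*3/5) = [12/25, 13/25)
  'e': [2/5 + 1/5*3/5, 2/5 + 1/5*1/1) = [13/25, 3/5)
  emit 'b', narrow to [2/5, 12/25)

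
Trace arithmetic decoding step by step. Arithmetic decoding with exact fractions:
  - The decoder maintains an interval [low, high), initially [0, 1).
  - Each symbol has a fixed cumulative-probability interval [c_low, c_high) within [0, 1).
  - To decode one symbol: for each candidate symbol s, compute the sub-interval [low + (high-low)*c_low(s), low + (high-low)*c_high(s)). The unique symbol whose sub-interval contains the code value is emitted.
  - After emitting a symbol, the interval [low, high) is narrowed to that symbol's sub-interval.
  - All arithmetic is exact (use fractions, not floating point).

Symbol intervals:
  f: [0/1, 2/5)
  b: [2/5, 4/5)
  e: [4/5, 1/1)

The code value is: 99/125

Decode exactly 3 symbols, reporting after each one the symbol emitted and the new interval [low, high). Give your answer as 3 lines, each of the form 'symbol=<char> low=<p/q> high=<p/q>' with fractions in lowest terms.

Answer: symbol=b low=2/5 high=4/5
symbol=e low=18/25 high=4/5
symbol=e low=98/125 high=4/5

Derivation:
Step 1: interval [0/1, 1/1), width = 1/1 - 0/1 = 1/1
  'f': [0/1 + 1/1*0/1, 0/1 + 1/1*2/5) = [0/1, 2/5)
  'b': [0/1 + 1/1*2/5, 0/1 + 1/1*4/5) = [2/5, 4/5) <- contains code 99/125
  'e': [0/1 + 1/1*4/5, 0/1 + 1/1*1/1) = [4/5, 1/1)
  emit 'b', narrow to [2/5, 4/5)
Step 2: interval [2/5, 4/5), width = 4/5 - 2/5 = 2/5
  'f': [2/5 + 2/5*0/1, 2/5 + 2/5*2/5) = [2/5, 14/25)
  'b': [2/5 + 2/5*2/5, 2/5 + 2/5*4/5) = [14/25, 18/25)
  'e': [2/5 + 2/5*4/5, 2/5 + 2/5*1/1) = [18/25, 4/5) <- contains code 99/125
  emit 'e', narrow to [18/25, 4/5)
Step 3: interval [18/25, 4/5), width = 4/5 - 18/25 = 2/25
  'f': [18/25 + 2/25*0/1, 18/25 + 2/25*2/5) = [18/25, 94/125)
  'b': [18/25 + 2/25*2/5, 18/25 + 2/25*4/5) = [94/125, 98/125)
  'e': [18/25 + 2/25*4/5, 18/25 + 2/25*1/1) = [98/125, 4/5) <- contains code 99/125
  emit 'e', narrow to [98/125, 4/5)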